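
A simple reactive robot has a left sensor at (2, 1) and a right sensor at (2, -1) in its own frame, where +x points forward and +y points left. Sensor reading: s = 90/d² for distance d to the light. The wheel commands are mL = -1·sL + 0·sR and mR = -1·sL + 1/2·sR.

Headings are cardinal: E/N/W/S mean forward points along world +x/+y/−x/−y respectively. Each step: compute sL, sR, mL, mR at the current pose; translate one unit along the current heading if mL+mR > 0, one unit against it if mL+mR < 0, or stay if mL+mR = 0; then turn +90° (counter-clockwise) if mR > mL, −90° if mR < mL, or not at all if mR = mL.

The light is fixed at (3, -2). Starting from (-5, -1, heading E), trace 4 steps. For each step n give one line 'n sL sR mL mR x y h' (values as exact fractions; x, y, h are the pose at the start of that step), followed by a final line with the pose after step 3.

n=0: pose=(-5,-1,E); sL=9/4, sR=5/2; mL=-9/4, mR=-1; mL+mR=-13/4 → advance -1; mR−mL=5/4 → turn +1·90°
n=1: pose=(-6,-1,N); sL=90/109, sR=90/73; mL=-90/109, mR=-1665/7957; mL+mR=-8235/7957 → advance -1; mR−mL=45/73 → turn +1·90°
n=2: pose=(-6,-2,W); sL=45/61, sR=45/61; mL=-45/61, mR=-45/122; mL+mR=-135/122 → advance -1; mR−mL=45/122 → turn +1·90°
n=3: pose=(-5,-2,S); sL=90/53, sR=18/17; mL=-90/53, mR=-1053/901; mL+mR=-2583/901 → advance -1; mR−mL=9/17 → turn +1·90°

0 9/4 5/2 -9/4 -1 -5 -1 E
1 90/109 90/73 -90/109 -1665/7957 -6 -1 N
2 45/61 45/61 -45/61 -45/122 -6 -2 W
3 90/53 18/17 -90/53 -1053/901 -5 -2 S
final -5 -1 E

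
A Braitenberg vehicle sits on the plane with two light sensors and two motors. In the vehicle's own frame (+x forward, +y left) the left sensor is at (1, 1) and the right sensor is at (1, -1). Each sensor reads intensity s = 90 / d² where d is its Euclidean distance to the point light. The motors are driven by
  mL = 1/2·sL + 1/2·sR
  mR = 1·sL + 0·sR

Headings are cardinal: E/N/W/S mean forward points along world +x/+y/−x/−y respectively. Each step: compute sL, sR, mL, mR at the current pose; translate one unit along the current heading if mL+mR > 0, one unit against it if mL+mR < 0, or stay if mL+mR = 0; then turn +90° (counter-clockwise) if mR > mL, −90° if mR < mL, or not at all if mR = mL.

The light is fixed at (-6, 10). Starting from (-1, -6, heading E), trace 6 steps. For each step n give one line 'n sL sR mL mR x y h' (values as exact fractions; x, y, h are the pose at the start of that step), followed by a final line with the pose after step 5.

0 10/29 18/65 586/1885 10/29 -1 -6 E
1 9/25 45/137 1179/3425 9/25 0 -6 N
2 90/281 90/221 22590/62101 90/281 0 -5 W
3 45/106 45/116 4995/12296 45/106 -1 -5 N
4 90/241 18/37 3834/8917 90/241 -1 -4 W
5 45/89 45/97 4185/8633 45/89 -2 -4 N
final -2 -3 W

n=0: pose=(-1,-6,E); sL=10/29, sR=18/65; mL=586/1885, mR=10/29; mL+mR=1236/1885 → advance +1; mR−mL=64/1885 → turn +1·90°
n=1: pose=(0,-6,N); sL=9/25, sR=45/137; mL=1179/3425, mR=9/25; mL+mR=2412/3425 → advance +1; mR−mL=54/3425 → turn +1·90°
n=2: pose=(0,-5,W); sL=90/281, sR=90/221; mL=22590/62101, mR=90/281; mL+mR=42480/62101 → advance +1; mR−mL=-2700/62101 → turn -1·90°
n=3: pose=(-1,-5,N); sL=45/106, sR=45/116; mL=4995/12296, mR=45/106; mL+mR=10215/12296 → advance +1; mR−mL=225/12296 → turn +1·90°
n=4: pose=(-1,-4,W); sL=90/241, sR=18/37; mL=3834/8917, mR=90/241; mL+mR=7164/8917 → advance +1; mR−mL=-504/8917 → turn -1·90°
n=5: pose=(-2,-4,N); sL=45/89, sR=45/97; mL=4185/8633, mR=45/89; mL+mR=8550/8633 → advance +1; mR−mL=180/8633 → turn +1·90°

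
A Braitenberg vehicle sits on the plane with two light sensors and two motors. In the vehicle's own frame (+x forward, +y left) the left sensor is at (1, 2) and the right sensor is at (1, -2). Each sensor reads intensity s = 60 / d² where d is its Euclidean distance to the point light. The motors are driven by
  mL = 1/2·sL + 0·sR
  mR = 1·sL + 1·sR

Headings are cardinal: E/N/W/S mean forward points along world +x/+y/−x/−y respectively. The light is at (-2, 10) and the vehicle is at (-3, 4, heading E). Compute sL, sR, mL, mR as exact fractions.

left sensor world pos  = (-2, 6); dL² = 16
right sensor world pos = (-2, 2); dR² = 64
sL = 60/16 = 15/4
sR = 60/64 = 15/16
mL = 1/2·sL + 0·sR = 15/8
mR = 1·sL + 1·sR = 75/16

15/4 15/16 15/8 75/16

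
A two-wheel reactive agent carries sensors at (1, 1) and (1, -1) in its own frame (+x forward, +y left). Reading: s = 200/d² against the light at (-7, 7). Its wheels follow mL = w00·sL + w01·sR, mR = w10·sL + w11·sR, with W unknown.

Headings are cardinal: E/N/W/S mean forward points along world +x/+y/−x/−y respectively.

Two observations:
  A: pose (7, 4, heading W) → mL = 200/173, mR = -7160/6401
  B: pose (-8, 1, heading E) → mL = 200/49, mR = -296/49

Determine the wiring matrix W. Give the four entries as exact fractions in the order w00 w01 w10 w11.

obs A: pose=(7,4,W) → sL=40/37, sR=200/173, mL=200/173, mR=-7160/6401
obs B: pose=(-8,1,E) → sL=8, sR=200/49, mL=200/49, mR=-296/49
sensor matrix S = [[40/37, 200/173], [8, 200/49]]; det S = -1516800/313649
solve [mL_A; mL_B] = S·[w00; w01] and [mR_A; mR_B] = S·[w10; w11]:
  w00 = 0, w01 = 1, w10 = -1/2, w11 = -1/2

0 1 -1/2 -1/2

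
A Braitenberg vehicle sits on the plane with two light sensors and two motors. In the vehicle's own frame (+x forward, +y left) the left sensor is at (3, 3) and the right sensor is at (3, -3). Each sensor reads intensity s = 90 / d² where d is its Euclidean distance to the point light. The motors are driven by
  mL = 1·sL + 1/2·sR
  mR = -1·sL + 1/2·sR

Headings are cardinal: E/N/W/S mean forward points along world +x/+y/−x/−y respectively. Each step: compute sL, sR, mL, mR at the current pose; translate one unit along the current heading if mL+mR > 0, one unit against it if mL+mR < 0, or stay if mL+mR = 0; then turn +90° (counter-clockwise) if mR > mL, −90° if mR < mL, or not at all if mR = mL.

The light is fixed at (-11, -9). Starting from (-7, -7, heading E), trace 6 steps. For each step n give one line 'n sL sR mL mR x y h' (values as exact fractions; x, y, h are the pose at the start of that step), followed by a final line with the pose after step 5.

0 45/37 9/5 783/370 -117/370 -7 -7 E
1 18/13 18 135/13 99/13 -6 -7 S
2 45/4 9/2 27/2 -9 -6 -8 W
3 90/17 18/13 1323/221 -1017/221 -7 -8 N
4 45/37 9/5 783/370 -117/370 -7 -7 E
5 18/13 18 135/13 99/13 -6 -7 S
final -6 -8 W

n=0: pose=(-7,-7,E); sL=45/37, sR=9/5; mL=783/370, mR=-117/370; mL+mR=9/5 → advance +1; mR−mL=-90/37 → turn -1·90°
n=1: pose=(-6,-7,S); sL=18/13, sR=18; mL=135/13, mR=99/13; mL+mR=18 → advance +1; mR−mL=-36/13 → turn -1·90°
n=2: pose=(-6,-8,W); sL=45/4, sR=9/2; mL=27/2, mR=-9; mL+mR=9/2 → advance +1; mR−mL=-45/2 → turn -1·90°
n=3: pose=(-7,-8,N); sL=90/17, sR=18/13; mL=1323/221, mR=-1017/221; mL+mR=18/13 → advance +1; mR−mL=-180/17 → turn -1·90°
n=4: pose=(-7,-7,E); sL=45/37, sR=9/5; mL=783/370, mR=-117/370; mL+mR=9/5 → advance +1; mR−mL=-90/37 → turn -1·90°
n=5: pose=(-6,-7,S); sL=18/13, sR=18; mL=135/13, mR=99/13; mL+mR=18 → advance +1; mR−mL=-36/13 → turn -1·90°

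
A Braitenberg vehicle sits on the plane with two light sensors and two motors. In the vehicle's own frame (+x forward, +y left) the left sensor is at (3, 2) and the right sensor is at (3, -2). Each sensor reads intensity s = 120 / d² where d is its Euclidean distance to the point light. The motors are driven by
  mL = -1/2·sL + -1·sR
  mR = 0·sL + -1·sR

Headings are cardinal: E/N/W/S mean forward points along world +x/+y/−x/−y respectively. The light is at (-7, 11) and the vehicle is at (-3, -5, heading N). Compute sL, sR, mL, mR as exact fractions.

left sensor world pos  = (-5, -2); dL² = 173
right sensor world pos = (-1, -2); dR² = 205
sL = 120/173 = 120/173
sR = 120/205 = 24/41
mL = -1/2·sL + -1·sR = -6612/7093
mR = 0·sL + -1·sR = -24/41

120/173 24/41 -6612/7093 -24/41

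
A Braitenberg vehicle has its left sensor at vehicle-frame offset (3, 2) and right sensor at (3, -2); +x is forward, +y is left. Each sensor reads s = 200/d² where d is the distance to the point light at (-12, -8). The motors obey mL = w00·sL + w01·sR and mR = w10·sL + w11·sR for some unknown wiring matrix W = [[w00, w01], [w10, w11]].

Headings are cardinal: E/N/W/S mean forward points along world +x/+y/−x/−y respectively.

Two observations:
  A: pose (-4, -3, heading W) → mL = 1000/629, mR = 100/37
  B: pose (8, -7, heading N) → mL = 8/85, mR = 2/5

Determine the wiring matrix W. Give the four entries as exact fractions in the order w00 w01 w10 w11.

1/2 -1/2 0 1

obs A: pose=(-4,-3,W) → sL=100/17, sR=100/37, mL=1000/629, mR=100/37
obs B: pose=(8,-7,N) → sL=10/17, sR=2/5, mL=8/85, mR=2/5
sensor matrix S = [[100/17, 100/37], [10/17, 2/5]]; det S = 480/629
solve [mL_A; mL_B] = S·[w00; w01] and [mR_A; mR_B] = S·[w10; w11]:
  w00 = 1/2, w01 = -1/2, w10 = 0, w11 = 1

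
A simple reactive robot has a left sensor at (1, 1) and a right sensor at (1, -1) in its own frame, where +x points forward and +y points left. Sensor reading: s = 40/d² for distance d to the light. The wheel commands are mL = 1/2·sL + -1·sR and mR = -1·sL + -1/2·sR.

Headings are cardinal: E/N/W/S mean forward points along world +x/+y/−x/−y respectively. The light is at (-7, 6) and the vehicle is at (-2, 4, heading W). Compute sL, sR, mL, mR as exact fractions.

8/5 40/17 -132/85 -236/85

left sensor world pos  = (-3, 3); dL² = 25
right sensor world pos = (-3, 5); dR² = 17
sL = 40/25 = 8/5
sR = 40/17 = 40/17
mL = 1/2·sL + -1·sR = -132/85
mR = -1·sL + -1/2·sR = -236/85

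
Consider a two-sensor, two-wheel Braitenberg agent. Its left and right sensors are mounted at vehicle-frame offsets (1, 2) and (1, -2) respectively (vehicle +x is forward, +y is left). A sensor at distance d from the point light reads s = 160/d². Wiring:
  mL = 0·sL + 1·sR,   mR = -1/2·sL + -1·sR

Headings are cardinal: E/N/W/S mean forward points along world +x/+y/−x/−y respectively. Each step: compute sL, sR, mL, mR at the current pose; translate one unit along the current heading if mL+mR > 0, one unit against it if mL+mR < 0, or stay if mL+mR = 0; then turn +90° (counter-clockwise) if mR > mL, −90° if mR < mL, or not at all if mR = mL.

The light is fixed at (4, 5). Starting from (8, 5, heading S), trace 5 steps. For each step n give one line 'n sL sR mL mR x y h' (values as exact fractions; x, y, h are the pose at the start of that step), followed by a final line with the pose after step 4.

n=0: pose=(8,5,S); sL=160/37, sR=32; mL=32, mR=-1264/37; mL+mR=-80/37 → advance -1; mR−mL=-2448/37 → turn -1·90°
n=1: pose=(8,6,W); sL=16, sR=80/9; mL=80/9, mR=-152/9; mL+mR=-8 → advance -1; mR−mL=-232/9 → turn -1·90°
n=2: pose=(9,6,N); sL=160/13, sR=160/53; mL=160/53, mR=-6320/689; mL+mR=-80/13 → advance -1; mR−mL=-8400/689 → turn -1·90°
n=3: pose=(9,5,E); sL=4, sR=4; mL=4, mR=-6; mL+mR=-2 → advance -1; mR−mL=-10 → turn -1·90°
n=4: pose=(8,5,S); sL=160/37, sR=32; mL=32, mR=-1264/37; mL+mR=-80/37 → advance -1; mR−mL=-2448/37 → turn -1·90°

0 160/37 32 32 -1264/37 8 5 S
1 16 80/9 80/9 -152/9 8 6 W
2 160/13 160/53 160/53 -6320/689 9 6 N
3 4 4 4 -6 9 5 E
4 160/37 32 32 -1264/37 8 5 S
final 8 6 W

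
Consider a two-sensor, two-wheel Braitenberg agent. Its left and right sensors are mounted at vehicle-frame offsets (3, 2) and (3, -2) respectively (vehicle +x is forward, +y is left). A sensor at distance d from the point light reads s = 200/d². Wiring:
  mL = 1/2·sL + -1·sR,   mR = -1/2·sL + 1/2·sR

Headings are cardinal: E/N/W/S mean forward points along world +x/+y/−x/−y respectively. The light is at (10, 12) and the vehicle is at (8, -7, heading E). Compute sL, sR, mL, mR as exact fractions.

20/29 100/221 -690/6409 -760/6409

left sensor world pos  = (11, -5); dL² = 290
right sensor world pos = (11, -9); dR² = 442
sL = 200/290 = 20/29
sR = 200/442 = 100/221
mL = 1/2·sL + -1·sR = -690/6409
mR = -1/2·sL + 1/2·sR = -760/6409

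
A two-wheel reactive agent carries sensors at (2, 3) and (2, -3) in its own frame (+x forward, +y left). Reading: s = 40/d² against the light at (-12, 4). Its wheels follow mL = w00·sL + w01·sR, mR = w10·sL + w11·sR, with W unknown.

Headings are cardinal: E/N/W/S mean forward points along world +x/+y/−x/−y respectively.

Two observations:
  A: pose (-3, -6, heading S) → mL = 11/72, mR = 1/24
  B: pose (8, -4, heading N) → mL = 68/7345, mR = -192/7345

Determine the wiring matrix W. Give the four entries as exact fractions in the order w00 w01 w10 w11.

obs A: pose=(-3,-6,S) → sL=5/36, sR=2/9, mL=11/72, mR=1/24
obs B: pose=(8,-4,N) → sL=8/65, sR=8/113, mL=68/7345, mR=-192/7345
sensor matrix S = [[5/36, 2/9], [8/65, 8/113]]; det S = -386/22035
solve [mL_A; mL_B] = S·[w00; w01] and [mR_A; mR_B] = S·[w10; w11]:
  w00 = -1/2, w01 = 1, w10 = -1/2, w11 = 1/2

-1/2 1 -1/2 1/2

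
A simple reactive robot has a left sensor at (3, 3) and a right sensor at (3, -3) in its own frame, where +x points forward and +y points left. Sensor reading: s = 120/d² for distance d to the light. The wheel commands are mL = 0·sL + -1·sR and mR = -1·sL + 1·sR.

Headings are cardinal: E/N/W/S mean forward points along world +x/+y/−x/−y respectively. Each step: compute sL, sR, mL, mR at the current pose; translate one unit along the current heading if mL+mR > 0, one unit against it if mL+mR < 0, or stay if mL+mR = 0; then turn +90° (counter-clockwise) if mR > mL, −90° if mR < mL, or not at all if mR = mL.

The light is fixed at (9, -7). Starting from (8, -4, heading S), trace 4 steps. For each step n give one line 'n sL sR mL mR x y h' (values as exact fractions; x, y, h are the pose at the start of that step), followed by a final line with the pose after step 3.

n=0: pose=(8,-4,S); sL=30, sR=15/2; mL=-15/2, mR=-45/2; mL+mR=-30 → advance -1; mR−mL=-15 → turn -1·90°
n=1: pose=(8,-3,W); sL=120/17, sR=24/13; mL=-24/13, mR=-1152/221; mL+mR=-120/17 → advance -1; mR−mL=-744/221 → turn -1·90°
n=2: pose=(9,-3,N); sL=60/29, sR=60/29; mL=-60/29, mR=0; mL+mR=-60/29 → advance -1; mR−mL=60/29 → turn +1·90°
n=3: pose=(9,-4,W); sL=40/3, sR=8/3; mL=-8/3, mR=-32/3; mL+mR=-40/3 → advance -1; mR−mL=-8 → turn -1·90°

0 30 15/2 -15/2 -45/2 8 -4 S
1 120/17 24/13 -24/13 -1152/221 8 -3 W
2 60/29 60/29 -60/29 0 9 -3 N
3 40/3 8/3 -8/3 -32/3 9 -4 W
final 10 -4 N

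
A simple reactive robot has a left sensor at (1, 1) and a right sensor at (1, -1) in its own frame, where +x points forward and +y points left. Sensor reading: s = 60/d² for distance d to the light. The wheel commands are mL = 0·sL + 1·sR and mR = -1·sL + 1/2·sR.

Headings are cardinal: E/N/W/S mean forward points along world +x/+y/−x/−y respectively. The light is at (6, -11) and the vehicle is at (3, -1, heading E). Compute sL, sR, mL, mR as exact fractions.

12/25 12/17 12/17 -54/425

left sensor world pos  = (4, 0); dL² = 125
right sensor world pos = (4, -2); dR² = 85
sL = 60/125 = 12/25
sR = 60/85 = 12/17
mL = 0·sL + 1·sR = 12/17
mR = -1·sL + 1/2·sR = -54/425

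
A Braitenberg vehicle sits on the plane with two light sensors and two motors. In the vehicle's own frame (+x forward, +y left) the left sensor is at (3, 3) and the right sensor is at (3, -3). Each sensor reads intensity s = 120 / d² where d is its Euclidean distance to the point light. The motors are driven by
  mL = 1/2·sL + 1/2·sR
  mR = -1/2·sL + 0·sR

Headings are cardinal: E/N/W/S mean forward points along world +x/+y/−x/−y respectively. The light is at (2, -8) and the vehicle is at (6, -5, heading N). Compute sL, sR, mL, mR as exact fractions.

120/37 24/17 1464/629 -60/37

left sensor world pos  = (3, -2); dL² = 37
right sensor world pos = (9, -2); dR² = 85
sL = 120/37 = 120/37
sR = 120/85 = 24/17
mL = 1/2·sL + 1/2·sR = 1464/629
mR = -1/2·sL + 0·sR = -60/37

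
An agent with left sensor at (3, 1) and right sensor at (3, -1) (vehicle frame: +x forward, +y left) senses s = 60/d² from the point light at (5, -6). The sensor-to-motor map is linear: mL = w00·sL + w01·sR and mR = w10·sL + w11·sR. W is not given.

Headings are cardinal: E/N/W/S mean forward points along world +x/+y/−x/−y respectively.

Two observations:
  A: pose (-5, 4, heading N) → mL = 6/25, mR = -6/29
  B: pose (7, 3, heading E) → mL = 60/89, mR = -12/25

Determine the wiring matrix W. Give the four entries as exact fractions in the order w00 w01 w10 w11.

0 1 -1 0

obs A: pose=(-5,4,N) → sL=6/29, sR=6/25, mL=6/25, mR=-6/29
obs B: pose=(7,3,E) → sL=12/25, sR=60/89, mL=60/89, mR=-12/25
sensor matrix S = [[6/29, 6/25], [12/25, 60/89]]; det S = 39168/1613125
solve [mL_A; mL_B] = S·[w00; w01] and [mR_A; mR_B] = S·[w10; w11]:
  w00 = 0, w01 = 1, w10 = -1, w11 = 0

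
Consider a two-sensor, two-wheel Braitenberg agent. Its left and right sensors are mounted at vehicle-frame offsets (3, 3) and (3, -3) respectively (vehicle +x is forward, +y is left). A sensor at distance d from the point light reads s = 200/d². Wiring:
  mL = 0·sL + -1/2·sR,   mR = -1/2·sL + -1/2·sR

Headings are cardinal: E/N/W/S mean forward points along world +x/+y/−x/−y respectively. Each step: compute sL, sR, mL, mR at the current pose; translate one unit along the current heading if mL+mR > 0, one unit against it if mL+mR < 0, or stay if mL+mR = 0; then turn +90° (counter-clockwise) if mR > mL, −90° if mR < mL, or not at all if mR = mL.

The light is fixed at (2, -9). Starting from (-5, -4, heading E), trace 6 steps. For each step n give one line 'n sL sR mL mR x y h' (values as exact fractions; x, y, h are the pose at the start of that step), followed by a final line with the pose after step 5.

n=0: pose=(-5,-4,E); sL=5/2, sR=10; mL=-5, mR=-25/4; mL+mR=-45/4 → advance -1; mR−mL=-5/4 → turn -1·90°
n=1: pose=(-6,-4,S); sL=200/29, sR=8/5; mL=-4/5, mR=-616/145; mL+mR=-732/145 → advance -1; mR−mL=-100/29 → turn -1·90°
n=2: pose=(-6,-3,W); sL=20/13, sR=100/101; mL=-50/101, mR=-1660/1313; mL+mR=-2310/1313 → advance -1; mR−mL=-10/13 → turn -1·90°
n=3: pose=(-5,-3,N); sL=200/181, sR=200/97; mL=-100/97, mR=-27800/17557; mL+mR=-45900/17557 → advance -1; mR−mL=-100/181 → turn -1·90°
n=4: pose=(-5,-4,E); sL=5/2, sR=10; mL=-5, mR=-25/4; mL+mR=-45/4 → advance -1; mR−mL=-5/4 → turn -1·90°
n=5: pose=(-6,-4,S); sL=200/29, sR=8/5; mL=-4/5, mR=-616/145; mL+mR=-732/145 → advance -1; mR−mL=-100/29 → turn -1·90°

0 5/2 10 -5 -25/4 -5 -4 E
1 200/29 8/5 -4/5 -616/145 -6 -4 S
2 20/13 100/101 -50/101 -1660/1313 -6 -3 W
3 200/181 200/97 -100/97 -27800/17557 -5 -3 N
4 5/2 10 -5 -25/4 -5 -4 E
5 200/29 8/5 -4/5 -616/145 -6 -4 S
final -6 -3 W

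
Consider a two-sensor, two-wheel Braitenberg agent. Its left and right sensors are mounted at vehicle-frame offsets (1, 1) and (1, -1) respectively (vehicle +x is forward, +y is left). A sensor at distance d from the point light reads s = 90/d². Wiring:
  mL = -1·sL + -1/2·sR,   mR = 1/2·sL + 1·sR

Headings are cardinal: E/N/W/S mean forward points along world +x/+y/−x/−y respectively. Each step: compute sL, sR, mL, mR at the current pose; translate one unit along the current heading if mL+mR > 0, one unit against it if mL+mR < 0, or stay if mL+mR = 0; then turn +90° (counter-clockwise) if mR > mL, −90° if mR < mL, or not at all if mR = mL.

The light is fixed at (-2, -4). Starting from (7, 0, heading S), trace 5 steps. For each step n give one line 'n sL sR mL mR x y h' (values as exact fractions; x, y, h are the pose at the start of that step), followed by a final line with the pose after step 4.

0 90/109 90/73 -11475/7957 13095/7957 7 0 S
1 45/58 45/52 -3645/3016 945/754 7 -1 E
2 90/97 90/137 -16695/13289 14895/13289 8 -1 N
3 45/41 1 -131/82 127/82 8 -2 W
4 18/29 90/101 -3123/2929 3519/2929 9 -2 S
final 9 -3 E

n=0: pose=(7,0,S); sL=90/109, sR=90/73; mL=-11475/7957, mR=13095/7957; mL+mR=1620/7957 → advance +1; mR−mL=24570/7957 → turn +1·90°
n=1: pose=(7,-1,E); sL=45/58, sR=45/52; mL=-3645/3016, mR=945/754; mL+mR=135/3016 → advance +1; mR−mL=7425/3016 → turn +1·90°
n=2: pose=(8,-1,N); sL=90/97, sR=90/137; mL=-16695/13289, mR=14895/13289; mL+mR=-1800/13289 → advance -1; mR−mL=31590/13289 → turn +1·90°
n=3: pose=(8,-2,W); sL=45/41, sR=1; mL=-131/82, mR=127/82; mL+mR=-2/41 → advance -1; mR−mL=129/41 → turn +1·90°
n=4: pose=(9,-2,S); sL=18/29, sR=90/101; mL=-3123/2929, mR=3519/2929; mL+mR=396/2929 → advance +1; mR−mL=6642/2929 → turn +1·90°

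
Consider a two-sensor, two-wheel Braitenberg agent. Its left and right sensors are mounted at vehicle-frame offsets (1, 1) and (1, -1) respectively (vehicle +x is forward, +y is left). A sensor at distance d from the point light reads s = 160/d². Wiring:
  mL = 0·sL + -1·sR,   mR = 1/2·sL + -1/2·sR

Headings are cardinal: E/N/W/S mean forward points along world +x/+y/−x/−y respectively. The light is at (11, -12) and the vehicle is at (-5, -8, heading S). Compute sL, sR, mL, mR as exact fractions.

80/117 80/149 -80/149 1280/17433

left sensor world pos  = (-4, -9); dL² = 234
right sensor world pos = (-6, -9); dR² = 298
sL = 160/234 = 80/117
sR = 160/298 = 80/149
mL = 0·sL + -1·sR = -80/149
mR = 1/2·sL + -1/2·sR = 1280/17433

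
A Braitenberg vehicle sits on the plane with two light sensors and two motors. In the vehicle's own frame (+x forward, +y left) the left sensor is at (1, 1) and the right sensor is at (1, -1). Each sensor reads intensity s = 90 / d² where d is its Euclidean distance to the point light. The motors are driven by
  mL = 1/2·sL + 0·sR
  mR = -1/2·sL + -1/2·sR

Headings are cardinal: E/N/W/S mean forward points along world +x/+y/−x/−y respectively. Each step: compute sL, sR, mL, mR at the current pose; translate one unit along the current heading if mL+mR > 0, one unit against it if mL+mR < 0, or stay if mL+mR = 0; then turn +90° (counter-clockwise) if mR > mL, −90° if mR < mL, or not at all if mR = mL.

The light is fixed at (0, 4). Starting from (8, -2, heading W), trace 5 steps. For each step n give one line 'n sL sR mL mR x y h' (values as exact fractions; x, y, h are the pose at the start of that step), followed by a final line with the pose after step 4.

0 45/49 45/37 45/98 -1935/1813 8 -2 W
1 90/89 18/25 45/89 -1926/2225 9 -2 N
2 45/68 45/82 45/136 -3375/5576 9 -3 E
3 18/29 90/113 9/29 -2322/3277 8 -3 S
4 45/49 45/37 45/98 -1935/1813 8 -2 W
final 9 -2 N

n=0: pose=(8,-2,W); sL=45/49, sR=45/37; mL=45/98, mR=-1935/1813; mL+mR=-45/74 → advance -1; mR−mL=-5535/3626 → turn -1·90°
n=1: pose=(9,-2,N); sL=90/89, sR=18/25; mL=45/89, mR=-1926/2225; mL+mR=-9/25 → advance -1; mR−mL=-3051/2225 → turn -1·90°
n=2: pose=(9,-3,E); sL=45/68, sR=45/82; mL=45/136, mR=-3375/5576; mL+mR=-45/164 → advance -1; mR−mL=-1305/1394 → turn -1·90°
n=3: pose=(8,-3,S); sL=18/29, sR=90/113; mL=9/29, mR=-2322/3277; mL+mR=-45/113 → advance -1; mR−mL=-3339/3277 → turn -1·90°
n=4: pose=(8,-2,W); sL=45/49, sR=45/37; mL=45/98, mR=-1935/1813; mL+mR=-45/74 → advance -1; mR−mL=-5535/3626 → turn -1·90°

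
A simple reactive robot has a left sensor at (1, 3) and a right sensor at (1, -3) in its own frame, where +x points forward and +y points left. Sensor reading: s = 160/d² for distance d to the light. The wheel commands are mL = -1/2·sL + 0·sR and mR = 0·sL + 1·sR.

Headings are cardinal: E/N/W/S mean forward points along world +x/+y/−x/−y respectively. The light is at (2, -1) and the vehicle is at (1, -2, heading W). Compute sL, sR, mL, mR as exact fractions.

left sensor world pos  = (0, -5); dL² = 20
right sensor world pos = (0, 1); dR² = 8
sL = 160/20 = 8
sR = 160/8 = 20
mL = -1/2·sL + 0·sR = -4
mR = 0·sL + 1·sR = 20

8 20 -4 20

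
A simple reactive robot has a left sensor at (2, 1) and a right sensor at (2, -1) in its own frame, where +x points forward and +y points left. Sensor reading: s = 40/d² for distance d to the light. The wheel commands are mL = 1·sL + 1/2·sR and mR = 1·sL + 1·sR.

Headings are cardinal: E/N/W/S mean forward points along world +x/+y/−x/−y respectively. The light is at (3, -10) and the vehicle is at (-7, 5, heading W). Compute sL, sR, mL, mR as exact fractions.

2/17 1/10 57/340 37/170

left sensor world pos  = (-9, 4); dL² = 340
right sensor world pos = (-9, 6); dR² = 400
sL = 40/340 = 2/17
sR = 40/400 = 1/10
mL = 1·sL + 1/2·sR = 57/340
mR = 1·sL + 1·sR = 37/170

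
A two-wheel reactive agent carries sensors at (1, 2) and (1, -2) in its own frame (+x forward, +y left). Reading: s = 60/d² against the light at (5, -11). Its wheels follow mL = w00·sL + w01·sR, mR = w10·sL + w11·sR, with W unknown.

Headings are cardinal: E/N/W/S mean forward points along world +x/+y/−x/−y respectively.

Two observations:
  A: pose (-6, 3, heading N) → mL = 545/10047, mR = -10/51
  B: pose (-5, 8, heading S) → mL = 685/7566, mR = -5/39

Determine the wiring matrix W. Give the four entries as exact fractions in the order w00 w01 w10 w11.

1 -1/2 0 -1

obs A: pose=(-6,3,N) → sL=30/197, sR=10/51, mL=545/10047, mR=-10/51
obs B: pose=(-5,8,S) → sL=15/97, sR=5/39, mL=685/7566, mR=-5/39
sensor matrix S = [[30/197, 10/51], [15/97, 5/39]]; det S = -45600/4223089
solve [mL_A; mL_B] = S·[w00; w01] and [mR_A; mR_B] = S·[w10; w11]:
  w00 = 1, w01 = -1/2, w10 = 0, w11 = -1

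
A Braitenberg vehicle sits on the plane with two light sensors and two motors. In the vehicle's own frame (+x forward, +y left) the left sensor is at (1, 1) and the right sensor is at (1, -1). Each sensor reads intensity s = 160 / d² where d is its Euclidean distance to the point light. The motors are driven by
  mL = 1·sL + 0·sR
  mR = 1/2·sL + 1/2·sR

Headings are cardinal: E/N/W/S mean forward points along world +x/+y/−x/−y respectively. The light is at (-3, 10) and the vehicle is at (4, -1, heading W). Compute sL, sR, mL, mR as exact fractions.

left sensor world pos  = (3, -2); dL² = 180
right sensor world pos = (3, 0); dR² = 136
sL = 160/180 = 8/9
sR = 160/136 = 20/17
mL = 1·sL + 0·sR = 8/9
mR = 1/2·sL + 1/2·sR = 158/153

8/9 20/17 8/9 158/153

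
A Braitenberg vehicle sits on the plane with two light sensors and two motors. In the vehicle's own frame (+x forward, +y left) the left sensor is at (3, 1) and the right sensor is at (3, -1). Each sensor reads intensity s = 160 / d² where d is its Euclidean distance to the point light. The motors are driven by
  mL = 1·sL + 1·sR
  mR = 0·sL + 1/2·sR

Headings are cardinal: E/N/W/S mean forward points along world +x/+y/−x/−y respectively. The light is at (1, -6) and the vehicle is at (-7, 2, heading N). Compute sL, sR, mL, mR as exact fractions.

80/101 16/17 2976/1717 8/17

left sensor world pos  = (-8, 5); dL² = 202
right sensor world pos = (-6, 5); dR² = 170
sL = 160/202 = 80/101
sR = 160/170 = 16/17
mL = 1·sL + 1·sR = 2976/1717
mR = 0·sL + 1/2·sR = 8/17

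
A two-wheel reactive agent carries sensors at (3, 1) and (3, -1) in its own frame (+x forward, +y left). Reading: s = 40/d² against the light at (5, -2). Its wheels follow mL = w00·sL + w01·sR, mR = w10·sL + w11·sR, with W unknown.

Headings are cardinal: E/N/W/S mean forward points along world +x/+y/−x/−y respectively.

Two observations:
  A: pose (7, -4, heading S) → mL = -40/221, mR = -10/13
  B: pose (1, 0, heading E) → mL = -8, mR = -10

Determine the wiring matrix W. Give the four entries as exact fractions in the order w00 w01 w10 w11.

1/2 -1/2 0 -1/2

obs A: pose=(7,-4,S) → sL=20/17, sR=20/13, mL=-40/221, mR=-10/13
obs B: pose=(1,0,E) → sL=4, sR=20, mL=-8, mR=-10
sensor matrix S = [[20/17, 20/13], [4, 20]]; det S = 3840/221
solve [mL_A; mL_B] = S·[w00; w01] and [mR_A; mR_B] = S·[w10; w11]:
  w00 = 1/2, w01 = -1/2, w10 = 0, w11 = -1/2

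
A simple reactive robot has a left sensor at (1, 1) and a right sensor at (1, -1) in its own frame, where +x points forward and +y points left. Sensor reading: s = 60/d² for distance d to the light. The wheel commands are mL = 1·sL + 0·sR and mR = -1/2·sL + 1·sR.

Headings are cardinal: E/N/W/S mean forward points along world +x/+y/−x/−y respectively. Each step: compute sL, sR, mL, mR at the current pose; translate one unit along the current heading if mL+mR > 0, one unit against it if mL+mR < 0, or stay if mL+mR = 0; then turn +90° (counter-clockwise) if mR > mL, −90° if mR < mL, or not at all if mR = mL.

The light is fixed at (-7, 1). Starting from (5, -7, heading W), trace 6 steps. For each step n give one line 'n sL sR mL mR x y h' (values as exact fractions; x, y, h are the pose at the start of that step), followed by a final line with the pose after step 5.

n=0: pose=(5,-7,W); sL=30/101, sR=6/17; mL=30/101, mR=351/1717; mL+mR=861/1717 → advance +1; mR−mL=-159/1717 → turn -1·90°
n=1: pose=(4,-7,N); sL=60/149, sR=60/193; mL=60/149, mR=3150/28757; mL+mR=14730/28757 → advance +1; mR−mL=-8430/28757 → turn -1·90°
n=2: pose=(4,-6,E); sL=1/3, sR=15/52; mL=1/3, mR=19/156; mL+mR=71/156 → advance +1; mR−mL=-11/52 → turn -1·90°
n=3: pose=(5,-6,S); sL=60/233, sR=12/37; mL=60/233, mR=1686/8621; mL+mR=3906/8621 → advance +1; mR−mL=-534/8621 → turn -1·90°
n=4: pose=(5,-7,W); sL=30/101, sR=6/17; mL=30/101, mR=351/1717; mL+mR=861/1717 → advance +1; mR−mL=-159/1717 → turn -1·90°
n=5: pose=(4,-7,N); sL=60/149, sR=60/193; mL=60/149, mR=3150/28757; mL+mR=14730/28757 → advance +1; mR−mL=-8430/28757 → turn -1·90°

0 30/101 6/17 30/101 351/1717 5 -7 W
1 60/149 60/193 60/149 3150/28757 4 -7 N
2 1/3 15/52 1/3 19/156 4 -6 E
3 60/233 12/37 60/233 1686/8621 5 -6 S
4 30/101 6/17 30/101 351/1717 5 -7 W
5 60/149 60/193 60/149 3150/28757 4 -7 N
final 4 -6 E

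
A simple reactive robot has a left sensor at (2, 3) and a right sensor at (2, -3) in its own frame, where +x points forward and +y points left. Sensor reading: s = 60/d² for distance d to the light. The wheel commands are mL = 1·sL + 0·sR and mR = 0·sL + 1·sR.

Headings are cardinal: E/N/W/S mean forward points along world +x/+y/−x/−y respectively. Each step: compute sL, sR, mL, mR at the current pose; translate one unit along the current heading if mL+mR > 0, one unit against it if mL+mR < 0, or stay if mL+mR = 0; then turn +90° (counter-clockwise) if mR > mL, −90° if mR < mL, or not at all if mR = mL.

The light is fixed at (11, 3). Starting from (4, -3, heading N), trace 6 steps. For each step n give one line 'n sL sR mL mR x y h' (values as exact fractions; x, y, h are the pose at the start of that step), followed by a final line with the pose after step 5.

0 15/29 15/8 15/29 15/8 4 -3 N
1 12/29 12/17 12/29 12/17 4 -2 W
2 30/37 6/17 30/37 6/17 3 -2 S
3 60/181 60/109 60/181 60/109 3 -3 W
4 3/5 15/52 3/5 15/52 2 -3 S
5 60/221 60/137 60/221 60/137 2 -4 W
final 1 -4 S

n=0: pose=(4,-3,N); sL=15/29, sR=15/8; mL=15/29, mR=15/8; mL+mR=555/232 → advance +1; mR−mL=315/232 → turn +1·90°
n=1: pose=(4,-2,W); sL=12/29, sR=12/17; mL=12/29, mR=12/17; mL+mR=552/493 → advance +1; mR−mL=144/493 → turn +1·90°
n=2: pose=(3,-2,S); sL=30/37, sR=6/17; mL=30/37, mR=6/17; mL+mR=732/629 → advance +1; mR−mL=-288/629 → turn -1·90°
n=3: pose=(3,-3,W); sL=60/181, sR=60/109; mL=60/181, mR=60/109; mL+mR=17400/19729 → advance +1; mR−mL=4320/19729 → turn +1·90°
n=4: pose=(2,-3,S); sL=3/5, sR=15/52; mL=3/5, mR=15/52; mL+mR=231/260 → advance +1; mR−mL=-81/260 → turn -1·90°
n=5: pose=(2,-4,W); sL=60/221, sR=60/137; mL=60/221, mR=60/137; mL+mR=21480/30277 → advance +1; mR−mL=5040/30277 → turn +1·90°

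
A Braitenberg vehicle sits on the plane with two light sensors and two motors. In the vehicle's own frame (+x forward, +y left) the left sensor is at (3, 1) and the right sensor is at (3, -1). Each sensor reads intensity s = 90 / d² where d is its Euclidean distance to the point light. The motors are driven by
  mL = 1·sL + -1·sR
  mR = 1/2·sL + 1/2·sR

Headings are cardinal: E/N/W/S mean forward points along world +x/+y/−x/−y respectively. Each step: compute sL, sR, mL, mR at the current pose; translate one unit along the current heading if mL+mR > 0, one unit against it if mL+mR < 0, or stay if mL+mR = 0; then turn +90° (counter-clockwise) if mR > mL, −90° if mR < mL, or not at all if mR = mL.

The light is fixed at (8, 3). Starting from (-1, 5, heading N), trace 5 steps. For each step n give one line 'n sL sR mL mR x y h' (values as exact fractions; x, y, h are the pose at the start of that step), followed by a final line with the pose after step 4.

0 18/25 90/89 -648/2225 1926/2225 -1 5 N
1 45/74 9/16 27/592 693/1184 -1 6 W
2 10/9 90/121 400/1089 1010/1089 -2 6 S
3 45/29 9/5 -36/145 243/145 -2 5 E
4 18/25 90/89 -648/2225 1926/2225 -1 5 N
final -1 6 W

n=0: pose=(-1,5,N); sL=18/25, sR=90/89; mL=-648/2225, mR=1926/2225; mL+mR=1278/2225 → advance +1; mR−mL=2574/2225 → turn +1·90°
n=1: pose=(-1,6,W); sL=45/74, sR=9/16; mL=27/592, mR=693/1184; mL+mR=747/1184 → advance +1; mR−mL=639/1184 → turn +1·90°
n=2: pose=(-2,6,S); sL=10/9, sR=90/121; mL=400/1089, mR=1010/1089; mL+mR=470/363 → advance +1; mR−mL=610/1089 → turn +1·90°
n=3: pose=(-2,5,E); sL=45/29, sR=9/5; mL=-36/145, mR=243/145; mL+mR=207/145 → advance +1; mR−mL=279/145 → turn +1·90°
n=4: pose=(-1,5,N); sL=18/25, sR=90/89; mL=-648/2225, mR=1926/2225; mL+mR=1278/2225 → advance +1; mR−mL=2574/2225 → turn +1·90°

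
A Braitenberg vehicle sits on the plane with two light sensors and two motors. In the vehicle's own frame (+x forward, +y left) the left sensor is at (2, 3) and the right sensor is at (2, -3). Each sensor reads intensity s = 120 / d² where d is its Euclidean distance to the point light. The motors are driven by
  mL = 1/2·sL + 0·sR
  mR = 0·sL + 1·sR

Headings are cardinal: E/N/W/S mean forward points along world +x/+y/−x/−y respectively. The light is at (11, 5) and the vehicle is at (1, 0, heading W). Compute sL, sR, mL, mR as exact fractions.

15/26 30/37 15/52 30/37

left sensor world pos  = (-1, -3); dL² = 208
right sensor world pos = (-1, 3); dR² = 148
sL = 120/208 = 15/26
sR = 120/148 = 30/37
mL = 1/2·sL + 0·sR = 15/52
mR = 0·sL + 1·sR = 30/37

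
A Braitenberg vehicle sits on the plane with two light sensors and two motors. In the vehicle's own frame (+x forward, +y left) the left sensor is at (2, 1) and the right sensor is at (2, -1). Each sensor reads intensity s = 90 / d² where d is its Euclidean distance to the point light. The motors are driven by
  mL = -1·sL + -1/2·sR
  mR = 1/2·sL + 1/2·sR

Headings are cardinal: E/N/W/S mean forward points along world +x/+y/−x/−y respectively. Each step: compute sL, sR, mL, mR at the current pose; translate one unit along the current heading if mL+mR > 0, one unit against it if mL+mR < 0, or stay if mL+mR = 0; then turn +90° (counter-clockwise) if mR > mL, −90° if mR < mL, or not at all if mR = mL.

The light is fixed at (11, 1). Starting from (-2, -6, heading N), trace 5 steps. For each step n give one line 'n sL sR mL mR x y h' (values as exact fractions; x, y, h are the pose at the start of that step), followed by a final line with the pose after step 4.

0 90/221 90/169 -1935/2873 1350/2873 -2 -6 N
1 5/17 45/137 -2135/4658 725/2329 -2 -7 W
2 90/221 90/269 -34155/59449 22050/59449 -1 -7 S
3 45/68 45/82 -1305/1394 3375/5576 -1 -6 E
4 90/221 90/169 -1935/2873 1350/2873 -2 -6 N
final -2 -7 W

n=0: pose=(-2,-6,N); sL=90/221, sR=90/169; mL=-1935/2873, mR=1350/2873; mL+mR=-45/221 → advance -1; mR−mL=3285/2873 → turn +1·90°
n=1: pose=(-2,-7,W); sL=5/17, sR=45/137; mL=-2135/4658, mR=725/2329; mL+mR=-5/34 → advance -1; mR−mL=3585/4658 → turn +1·90°
n=2: pose=(-1,-7,S); sL=90/221, sR=90/269; mL=-34155/59449, mR=22050/59449; mL+mR=-45/221 → advance -1; mR−mL=56205/59449 → turn +1·90°
n=3: pose=(-1,-6,E); sL=45/68, sR=45/82; mL=-1305/1394, mR=3375/5576; mL+mR=-45/136 → advance -1; mR−mL=8595/5576 → turn +1·90°
n=4: pose=(-2,-6,N); sL=90/221, sR=90/169; mL=-1935/2873, mR=1350/2873; mL+mR=-45/221 → advance -1; mR−mL=3285/2873 → turn +1·90°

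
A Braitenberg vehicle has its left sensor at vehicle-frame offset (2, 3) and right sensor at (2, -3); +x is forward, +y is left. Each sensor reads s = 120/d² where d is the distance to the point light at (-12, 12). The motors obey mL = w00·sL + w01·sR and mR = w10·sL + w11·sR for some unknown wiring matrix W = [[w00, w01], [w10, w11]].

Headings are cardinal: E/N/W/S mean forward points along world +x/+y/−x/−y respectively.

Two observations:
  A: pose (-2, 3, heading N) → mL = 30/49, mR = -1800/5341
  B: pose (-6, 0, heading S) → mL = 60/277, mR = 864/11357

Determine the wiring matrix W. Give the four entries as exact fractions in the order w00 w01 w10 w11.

1/2 0 -1/2 1/2

obs A: pose=(-2,3,N) → sL=60/49, sR=60/109, mL=30/49, mR=-1800/5341
obs B: pose=(-6,0,S) → sL=120/277, sR=24/41, mL=60/277, mR=864/11357
sensor matrix S = [[60/49, 60/109], [120/277, 24/41]]; det S = 29013120/60657737
solve [mL_A; mL_B] = S·[w00; w01] and [mR_A; mR_B] = S·[w10; w11]:
  w00 = 1/2, w01 = 0, w10 = -1/2, w11 = 1/2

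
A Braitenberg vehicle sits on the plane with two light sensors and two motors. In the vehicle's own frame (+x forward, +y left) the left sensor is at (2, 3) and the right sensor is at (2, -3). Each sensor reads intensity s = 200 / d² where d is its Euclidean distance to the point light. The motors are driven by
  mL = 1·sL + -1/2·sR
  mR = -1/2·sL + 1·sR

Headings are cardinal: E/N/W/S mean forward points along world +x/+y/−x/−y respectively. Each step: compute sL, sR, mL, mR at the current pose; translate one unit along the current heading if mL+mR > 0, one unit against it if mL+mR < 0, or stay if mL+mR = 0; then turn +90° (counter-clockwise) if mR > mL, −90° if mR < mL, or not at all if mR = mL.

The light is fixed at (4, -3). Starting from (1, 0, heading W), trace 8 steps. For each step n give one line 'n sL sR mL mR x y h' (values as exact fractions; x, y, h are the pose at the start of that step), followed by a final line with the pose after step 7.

n=0: pose=(1,0,W); sL=8, sR=200/61; mL=388/61, mR=-44/61; mL+mR=344/61 → advance +1; mR−mL=-432/61 → turn -1·90°
n=1: pose=(0,0,N); sL=100/37, sR=100/13; mL=-550/481, mR=3050/481; mL+mR=2500/481 → advance +1; mR−mL=3600/481 → turn +1·90°
n=2: pose=(0,1,W); sL=200/37, sR=40/17; mL=2660/629, mR=-220/629; mL+mR=2440/629 → advance +1; mR−mL=-2880/629 → turn -1·90°
n=3: pose=(-1,1,N); sL=2, sR=5; mL=-1/2, mR=4; mL+mR=7/2 → advance +1; mR−mL=9/2 → turn +1·90°
n=4: pose=(-1,2,W); sL=200/53, sR=200/113; mL=17300/5989, mR=-700/5989; mL+mR=16600/5989 → advance +1; mR−mL=-18000/5989 → turn -1·90°
n=5: pose=(-2,2,N); sL=20/13, sR=100/29; mL=-70/377, mR=1010/377; mL+mR=940/377 → advance +1; mR−mL=1080/377 → turn +1·90°
n=6: pose=(-2,3,W); sL=200/73, sR=40/29; mL=4340/2117, mR=20/2117; mL+mR=4360/2117 → advance +1; mR−mL=-4320/2117 → turn -1·90°
n=7: pose=(-3,3,N); sL=50/41, sR=5/2; mL=-5/164, mR=155/82; mL+mR=305/164 → advance +1; mR−mL=315/164 → turn +1·90°

0 8 200/61 388/61 -44/61 1 0 W
1 100/37 100/13 -550/481 3050/481 0 0 N
2 200/37 40/17 2660/629 -220/629 0 1 W
3 2 5 -1/2 4 -1 1 N
4 200/53 200/113 17300/5989 -700/5989 -1 2 W
5 20/13 100/29 -70/377 1010/377 -2 2 N
6 200/73 40/29 4340/2117 20/2117 -2 3 W
7 50/41 5/2 -5/164 155/82 -3 3 N
final -3 4 W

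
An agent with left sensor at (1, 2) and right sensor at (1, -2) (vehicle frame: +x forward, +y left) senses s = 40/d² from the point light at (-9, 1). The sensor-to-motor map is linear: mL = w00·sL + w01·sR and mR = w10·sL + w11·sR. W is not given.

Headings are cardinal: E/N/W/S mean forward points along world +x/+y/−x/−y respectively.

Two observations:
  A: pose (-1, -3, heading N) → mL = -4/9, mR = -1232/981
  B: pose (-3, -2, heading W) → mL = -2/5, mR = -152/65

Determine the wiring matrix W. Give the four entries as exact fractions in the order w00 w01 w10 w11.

obs A: pose=(-1,-3,N) → sL=8/9, sR=40/109, mL=-4/9, mR=-1232/981
obs B: pose=(-3,-2,W) → sL=4/5, sR=20/13, mL=-2/5, mR=-152/65
sensor matrix S = [[8/9, 40/109], [4/5, 20/13]]; det S = 13696/12753
solve [mL_A; mL_B] = S·[w00; w01] and [mR_A; mR_B] = S·[w10; w11]:
  w00 = -1/2, w01 = 0, w10 = -1, w11 = -1

-1/2 0 -1 -1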